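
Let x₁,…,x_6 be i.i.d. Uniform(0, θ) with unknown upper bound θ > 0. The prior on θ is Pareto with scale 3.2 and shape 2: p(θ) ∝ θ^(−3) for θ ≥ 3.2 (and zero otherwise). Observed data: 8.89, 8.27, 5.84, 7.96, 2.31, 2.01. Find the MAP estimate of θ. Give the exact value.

θ̂_MAP = 8.89

The Uniform(0, θ) likelihood is θ^(−n) for θ ≥ max(xᵢ), zero otherwise. Here max(xᵢ) = 8.89.
Posterior ∝ θ^(−3) · θ^(−6) = θ^(−9) on θ ≥ max(3.2, 8.89) = 8.89.
This density is strictly decreasing in θ, so the posterior mode lies at the lower boundary of the support.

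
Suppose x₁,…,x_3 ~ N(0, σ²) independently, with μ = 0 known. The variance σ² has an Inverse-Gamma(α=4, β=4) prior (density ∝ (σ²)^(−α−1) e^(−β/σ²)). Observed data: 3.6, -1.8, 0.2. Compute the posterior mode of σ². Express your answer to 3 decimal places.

Sum of squared deviations about the known mean: SS = (3.6−0)² + (-1.8−0)² + (0.2−0)² = 16.24.
The Normal likelihood contributes (σ²)^(−n/2) exp(−SS/(2σ²)), so the posterior is Inverse-Gamma(α + n/2, β + SS/2) = Inverse-Gamma(5.5, 12.12).
The mode of Inverse-Gamma(a, b) is b/(a+1) = 12.12/6.5 ≈ 1.865.

σ̂²_MAP = 1.865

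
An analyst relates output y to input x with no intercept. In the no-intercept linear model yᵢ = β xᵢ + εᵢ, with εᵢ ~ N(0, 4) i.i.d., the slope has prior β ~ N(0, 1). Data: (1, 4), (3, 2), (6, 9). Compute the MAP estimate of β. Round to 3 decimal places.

β̂_MAP = 1.280

log p(β | y) = −Σ(yᵢ − βxᵢ)²/(2·4) − β²/(2·1) + const.
Setting the derivative to zero: Σxᵢ(yᵢ − βxᵢ)/4 − β/1 = 0, so β = Σxᵢyᵢ / (Σxᵢ² + σ²/τ²).
Σxᵢyᵢ = 1·4 + 3·2 + 6·9 = 64; Σxᵢ² = 46; σ²/τ² = 4.
β̂_MAP = 64 / (46 + 4) = 64/50 ≈ 1.280.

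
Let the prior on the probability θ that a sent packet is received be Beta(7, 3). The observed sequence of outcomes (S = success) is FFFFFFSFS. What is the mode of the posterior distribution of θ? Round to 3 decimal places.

θ̂_MAP = 0.471

Prior: Beta(7, 3).
Data: 2 successes in 9 trials (from the sequence). The binomial likelihood contributes θ^2(1−θ)^7, so the posterior is Beta(7+2, 3+7) = Beta(9, 10).
For Beta(a, b) with a, b > 1 the mode is (a−1)/(a+b−2) = 8/17 ≈ 0.471.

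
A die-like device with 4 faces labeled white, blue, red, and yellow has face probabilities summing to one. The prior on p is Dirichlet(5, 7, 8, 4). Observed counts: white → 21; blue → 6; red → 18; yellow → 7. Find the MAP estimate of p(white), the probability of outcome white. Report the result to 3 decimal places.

The posterior is Dirichlet(αᵢ + nᵢ) = Dirichlet(26, 13, 26, 11).
For a Dirichlet(a₁,…,a_K) with all aᵢ > 1, the mode has j-th component (aⱼ − 1)/(Σaᵢ − K).
Here Σaᵢ = 76 and K = 4, so p(white) = (26 − 1)/(76 − 4) = 25/72 ≈ 0.347.

MAP estimate of p(white) = 0.347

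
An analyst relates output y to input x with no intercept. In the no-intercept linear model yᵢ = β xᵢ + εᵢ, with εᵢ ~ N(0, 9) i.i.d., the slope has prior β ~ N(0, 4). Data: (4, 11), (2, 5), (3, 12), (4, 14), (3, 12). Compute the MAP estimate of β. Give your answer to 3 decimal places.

β̂_MAP = 3.236

log p(β | y) = −Σ(yᵢ − βxᵢ)²/(2·9) − β²/(2·4) + const.
Setting the derivative to zero: Σxᵢ(yᵢ − βxᵢ)/9 − β/4 = 0, so β = Σxᵢyᵢ / (Σxᵢ² + σ²/τ²).
Σxᵢyᵢ = 4·11 + 2·5 + 3·12 + 4·14 + 3·12 = 182; Σxᵢ² = 54; σ²/τ² = 2.25.
β̂_MAP = 182 / (54 + 2.25) = 182/56.25 ≈ 3.236.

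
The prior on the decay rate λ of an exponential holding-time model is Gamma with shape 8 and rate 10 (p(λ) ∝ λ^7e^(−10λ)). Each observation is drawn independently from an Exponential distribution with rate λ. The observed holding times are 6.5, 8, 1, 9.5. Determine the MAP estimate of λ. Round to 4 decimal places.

The Exponential(rate=λ) likelihood is ∝ λ^n e^(−λΣtᵢ). Here n = 4 and Σtᵢ = 6.5 + 8 + 1 + 9.5 = 25.
Posterior ∝ λ^7e^(−10λ) · λ^4e^(−25λ) = λ^11e^(−35λ), i.e. Gamma(12, 35).
Mode = (a−1)/b = 11/35 ≈ 0.3143.

λ̂_MAP = 0.3143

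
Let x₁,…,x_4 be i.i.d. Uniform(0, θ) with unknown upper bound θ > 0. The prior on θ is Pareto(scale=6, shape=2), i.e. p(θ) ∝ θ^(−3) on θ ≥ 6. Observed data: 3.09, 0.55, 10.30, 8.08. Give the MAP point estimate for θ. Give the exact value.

θ̂_MAP = 10.30

The Uniform(0, θ) likelihood is θ^(−n) for θ ≥ max(xᵢ), zero otherwise. Here max(xᵢ) = 10.30.
Posterior ∝ θ^(−3) · θ^(−4) = θ^(−7) on θ ≥ max(6, 10.30) = 10.30.
This density is strictly decreasing in θ, so the posterior mode lies at the lower boundary of the support.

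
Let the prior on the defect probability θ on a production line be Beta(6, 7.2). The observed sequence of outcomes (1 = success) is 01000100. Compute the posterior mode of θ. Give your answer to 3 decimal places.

Prior: Beta(6, 7.2).
Data: 2 successes in 8 trials (from the sequence). The binomial likelihood contributes θ^2(1−θ)^6, so the posterior is Beta(6+2, 7.2+6) = Beta(8, 13.2).
For Beta(a, b) with a, b > 1 the mode is (a−1)/(a+b−2) = 7/19.2 ≈ 0.365.

θ̂_MAP = 0.365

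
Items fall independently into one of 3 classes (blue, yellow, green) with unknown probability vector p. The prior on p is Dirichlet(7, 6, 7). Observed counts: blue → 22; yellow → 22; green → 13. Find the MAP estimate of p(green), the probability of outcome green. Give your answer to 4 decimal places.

The posterior is Dirichlet(αᵢ + nᵢ) = Dirichlet(29, 28, 20).
For a Dirichlet(a₁,…,a_K) with all aᵢ > 1, the mode has j-th component (aⱼ − 1)/(Σaᵢ − K).
Here Σaᵢ = 77 and K = 3, so p(green) = (20 − 1)/(77 − 3) = 19/74 ≈ 0.2568.

MAP estimate of p(green) = 0.2568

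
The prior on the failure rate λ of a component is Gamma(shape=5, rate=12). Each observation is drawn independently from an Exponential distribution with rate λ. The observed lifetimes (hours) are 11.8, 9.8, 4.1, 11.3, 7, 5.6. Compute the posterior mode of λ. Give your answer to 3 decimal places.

λ̂_MAP = 0.162

The Exponential(rate=λ) likelihood is ∝ λ^n e^(−λΣtᵢ). Here n = 6 and Σtᵢ = 11.8 + 9.8 + 4.1 + 11.3 + 7 + 5.6 = 49.6.
Posterior ∝ λ^4e^(−12λ) · λ^6e^(−49.6λ) = λ^10e^(−61.6λ), i.e. Gamma(11, 61.6).
Mode = (a−1)/b = 10/61.6 ≈ 0.162.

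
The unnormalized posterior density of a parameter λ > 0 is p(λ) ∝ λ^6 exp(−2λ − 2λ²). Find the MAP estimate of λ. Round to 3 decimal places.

ℓ'(λ) = 6/λ − 2 − 4λ. Setting this to zero and multiplying by λ: 4λ² + 2λ − 6 = 0.
λ = (−2 + √(2² + 4·4·6)) / (2·4) = (−2 + √100) / 8 = (−2 + 10)/8 = 1.
ℓ''(λ) = −6/λ² − 4 < 0, confirming a maximum.

λ̂_MAP = 1.000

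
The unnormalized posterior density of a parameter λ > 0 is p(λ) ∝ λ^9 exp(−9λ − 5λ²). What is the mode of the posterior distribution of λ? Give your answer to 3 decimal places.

λ̂_MAP = 0.600

ℓ'(λ) = 9/λ − 9 − 10λ. Setting this to zero and multiplying by λ: 10λ² + 9λ − 9 = 0.
λ = (−9 + √(9² + 4·10·9)) / (2·10) = (−9 + √441) / 20 = (−9 + 21)/20 = 3/5.
ℓ''(λ) = −9/λ² − 10 < 0, confirming a maximum.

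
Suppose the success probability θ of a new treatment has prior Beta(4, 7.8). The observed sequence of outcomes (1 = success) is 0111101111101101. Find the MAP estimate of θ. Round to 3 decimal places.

θ̂_MAP = 0.581

Prior: Beta(4, 7.8).
Data: 12 successes in 16 trials (from the sequence). The binomial likelihood contributes θ^12(1−θ)^4, so the posterior is Beta(4+12, 7.8+4) = Beta(16, 11.8).
For Beta(a, b) with a, b > 1 the mode is (a−1)/(a+b−2) = 15/25.8 ≈ 0.581.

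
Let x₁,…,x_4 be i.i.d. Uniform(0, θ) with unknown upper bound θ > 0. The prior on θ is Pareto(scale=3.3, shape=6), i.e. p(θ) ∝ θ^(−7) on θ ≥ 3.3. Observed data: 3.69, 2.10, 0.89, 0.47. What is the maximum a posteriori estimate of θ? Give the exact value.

The Uniform(0, θ) likelihood is θ^(−n) for θ ≥ max(xᵢ), zero otherwise. Here max(xᵢ) = 3.69.
Posterior ∝ θ^(−7) · θ^(−4) = θ^(−11) on θ ≥ max(3.3, 3.69) = 3.69.
This density is strictly decreasing in θ, so the posterior mode lies at the lower boundary of the support.

θ̂_MAP = 3.69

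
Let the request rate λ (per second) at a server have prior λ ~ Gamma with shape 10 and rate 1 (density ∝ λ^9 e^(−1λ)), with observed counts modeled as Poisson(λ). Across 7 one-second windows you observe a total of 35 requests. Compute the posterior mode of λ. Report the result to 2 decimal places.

Σxᵢ = 35, n = 7.
Posterior ∝ λ^9e^(−1λ) · λ^35e^(−7λ) = λ^44e^(−8λ), i.e. Gamma(shape=45, rate=8).
The mode of a Gamma(a, b) with a ≥ 1 (shape–rate) is (a−1)/b = 44/8 ≈ 5.50.

λ̂_MAP = 5.50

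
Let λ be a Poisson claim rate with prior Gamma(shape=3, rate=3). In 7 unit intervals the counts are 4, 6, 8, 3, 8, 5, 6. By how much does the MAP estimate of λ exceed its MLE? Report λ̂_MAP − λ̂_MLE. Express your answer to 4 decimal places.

Σxᵢ = 40. Posterior is Gamma(43, 10); MAP = (43−1)/10 = 42/10 ≈ 4.20000.
MLE = x̄ = 40/7 ≈ 5.71429.
Difference = 42/10 − 40/7 = -53/35 ≈ -1.5143.

MAP − MLE = -1.5143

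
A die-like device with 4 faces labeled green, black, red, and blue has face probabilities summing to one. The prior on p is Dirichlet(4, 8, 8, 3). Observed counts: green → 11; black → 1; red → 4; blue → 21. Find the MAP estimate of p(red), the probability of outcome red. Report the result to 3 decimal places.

The posterior is Dirichlet(αᵢ + nᵢ) = Dirichlet(15, 9, 12, 24).
For a Dirichlet(a₁,…,a_K) with all aᵢ > 1, the mode has j-th component (aⱼ − 1)/(Σaᵢ − K).
Here Σaᵢ = 60 and K = 4, so p(red) = (12 − 1)/(60 − 4) = 11/56 ≈ 0.196.

MAP estimate of p(red) = 0.196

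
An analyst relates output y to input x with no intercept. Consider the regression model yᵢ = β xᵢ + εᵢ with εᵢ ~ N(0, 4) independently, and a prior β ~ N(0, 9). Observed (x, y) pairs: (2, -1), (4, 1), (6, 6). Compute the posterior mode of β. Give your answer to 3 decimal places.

log p(β | y) = −Σ(yᵢ − βxᵢ)²/(2·4) − β²/(2·9) + const.
Setting the derivative to zero: Σxᵢ(yᵢ − βxᵢ)/4 − β/9 = 0, so β = Σxᵢyᵢ / (Σxᵢ² + σ²/τ²).
Σxᵢyᵢ = 2·(-1) + 4·1 + 6·6 = 38; Σxᵢ² = 56; σ²/τ² = 4/9.
β̂_MAP = 38 / (56 + 4/9) = 38/(508/9) = 171/254 ≈ 0.673.

β̂_MAP = 0.673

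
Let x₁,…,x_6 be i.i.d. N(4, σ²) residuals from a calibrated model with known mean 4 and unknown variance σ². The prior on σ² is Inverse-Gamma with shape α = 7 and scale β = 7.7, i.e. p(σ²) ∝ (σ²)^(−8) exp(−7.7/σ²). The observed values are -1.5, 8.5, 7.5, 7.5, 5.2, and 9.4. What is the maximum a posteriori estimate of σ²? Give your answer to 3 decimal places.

σ̂²_MAP = 5.500

Sum of squared deviations about the known mean: SS = (-1.5−4)² + (8.5−4)² + (7.5−4)² + (7.5−4)² + (5.2−4)² + (9.4−4)² = 105.6.
The Normal likelihood contributes (σ²)^(−n/2) exp(−SS/(2σ²)), so the posterior is Inverse-Gamma(α + n/2, β + SS/2) = Inverse-Gamma(10, 60.5).
The mode of Inverse-Gamma(a, b) is b/(a+1) = 60.5/11 ≈ 5.500.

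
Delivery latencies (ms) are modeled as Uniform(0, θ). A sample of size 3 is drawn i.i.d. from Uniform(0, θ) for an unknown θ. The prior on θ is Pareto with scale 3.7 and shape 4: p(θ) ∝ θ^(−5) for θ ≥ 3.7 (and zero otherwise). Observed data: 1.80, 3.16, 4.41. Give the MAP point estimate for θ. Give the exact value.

θ̂_MAP = 4.41

The Uniform(0, θ) likelihood is θ^(−n) for θ ≥ max(xᵢ), zero otherwise. Here max(xᵢ) = 4.41.
Posterior ∝ θ^(−5) · θ^(−3) = θ^(−8) on θ ≥ max(3.7, 4.41) = 4.41.
This density is strictly decreasing in θ, so the posterior mode lies at the lower boundary of the support.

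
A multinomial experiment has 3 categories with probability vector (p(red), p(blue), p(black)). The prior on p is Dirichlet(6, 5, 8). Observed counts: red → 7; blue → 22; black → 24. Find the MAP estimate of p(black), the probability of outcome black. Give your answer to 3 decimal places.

MAP estimate of p(black) = 0.449

The posterior is Dirichlet(αᵢ + nᵢ) = Dirichlet(13, 27, 32).
For a Dirichlet(a₁,…,a_K) with all aᵢ > 1, the mode has j-th component (aⱼ − 1)/(Σaᵢ − K).
Here Σaᵢ = 72 and K = 3, so p(black) = (32 − 1)/(72 − 3) = 31/69 ≈ 0.449.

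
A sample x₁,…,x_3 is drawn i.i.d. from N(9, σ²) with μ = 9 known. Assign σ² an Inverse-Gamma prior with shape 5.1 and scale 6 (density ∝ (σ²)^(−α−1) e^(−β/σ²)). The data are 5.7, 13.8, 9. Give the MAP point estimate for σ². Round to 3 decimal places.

Sum of squared deviations about the known mean: SS = (5.7−9)² + (13.8−9)² + (9−9)² = 33.93.
The Normal likelihood contributes (σ²)^(−n/2) exp(−SS/(2σ²)), so the posterior is Inverse-Gamma(α + n/2, β + SS/2) = Inverse-Gamma(6.6, 22.965).
The mode of Inverse-Gamma(a, b) is b/(a+1) = 22.965/7.6 ≈ 3.022.

σ̂²_MAP = 3.022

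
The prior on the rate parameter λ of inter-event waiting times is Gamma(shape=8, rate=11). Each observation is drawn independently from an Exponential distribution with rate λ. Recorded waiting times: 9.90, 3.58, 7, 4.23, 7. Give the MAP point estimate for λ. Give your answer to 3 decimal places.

λ̂_MAP = 0.281

The Exponential(rate=λ) likelihood is ∝ λ^n e^(−λΣtᵢ). Here n = 5 and Σtᵢ = 9.90 + 3.58 + 7 + 4.23 + 7 = 31.71.
Posterior ∝ λ^7e^(−11λ) · λ^5e^(−31.71λ) = λ^12e^(−42.71λ), i.e. Gamma(13, 42.71).
Mode = (a−1)/b = 12/42.71 ≈ 0.281.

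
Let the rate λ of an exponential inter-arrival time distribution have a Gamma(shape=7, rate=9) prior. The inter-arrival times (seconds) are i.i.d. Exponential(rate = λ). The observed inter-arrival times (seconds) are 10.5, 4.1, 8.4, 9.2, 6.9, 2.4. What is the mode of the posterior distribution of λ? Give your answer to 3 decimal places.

λ̂_MAP = 0.238

The Exponential(rate=λ) likelihood is ∝ λ^n e^(−λΣtᵢ). Here n = 6 and Σtᵢ = 10.5 + 4.1 + 8.4 + 9.2 + 6.9 + 2.4 = 41.5.
Posterior ∝ λ^6e^(−9λ) · λ^6e^(−41.5λ) = λ^12e^(−50.5λ), i.e. Gamma(13, 50.5).
Mode = (a−1)/b = 12/50.5 ≈ 0.238.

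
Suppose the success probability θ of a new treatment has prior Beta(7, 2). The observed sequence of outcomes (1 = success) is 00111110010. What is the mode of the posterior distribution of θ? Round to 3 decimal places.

Prior: Beta(7, 2).
Data: 6 successes in 11 trials (from the sequence). The binomial likelihood contributes θ^6(1−θ)^5, so the posterior is Beta(7+6, 2+5) = Beta(13, 7).
For Beta(a, b) with a, b > 1 the mode is (a−1)/(a+b−2) = 12/18 ≈ 0.667.

θ̂_MAP = 0.667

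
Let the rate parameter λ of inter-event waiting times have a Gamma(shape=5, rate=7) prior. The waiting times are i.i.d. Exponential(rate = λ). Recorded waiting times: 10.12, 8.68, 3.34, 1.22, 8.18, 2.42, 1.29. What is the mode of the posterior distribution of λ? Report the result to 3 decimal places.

λ̂_MAP = 0.260

The Exponential(rate=λ) likelihood is ∝ λ^n e^(−λΣtᵢ). Here n = 7 and Σtᵢ = 10.12 + 8.68 + 3.34 + 1.22 + 8.18 + 2.42 + 1.29 = 35.25.
Posterior ∝ λ^4e^(−7λ) · λ^7e^(−35.25λ) = λ^11e^(−42.25λ), i.e. Gamma(12, 42.25).
Mode = (a−1)/b = 11/42.25 ≈ 0.260.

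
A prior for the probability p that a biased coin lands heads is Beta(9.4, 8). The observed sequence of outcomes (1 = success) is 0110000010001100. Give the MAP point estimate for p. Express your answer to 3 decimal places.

p̂_MAP = 0.427

Prior: Beta(9.4, 8).
Data: 5 successes in 16 trials (from the sequence). The binomial likelihood contributes p^5(1−p)^11, so the posterior is Beta(9.4+5, 8+11) = Beta(14.4, 19).
For Beta(a, b) with a, b > 1 the mode is (a−1)/(a+b−2) = 13.4/31.4 ≈ 0.427.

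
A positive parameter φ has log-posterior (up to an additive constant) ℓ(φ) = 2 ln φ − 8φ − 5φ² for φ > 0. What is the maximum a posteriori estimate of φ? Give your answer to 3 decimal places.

ℓ'(φ) = 2/φ − 8 − 10φ. Setting this to zero and multiplying by φ: 10φ² + 8φ − 2 = 0.
φ = (−8 + √(8² + 4·10·2)) / (2·10) = (−8 + √144) / 20 = (−8 + 12)/20 = 1/5.
ℓ''(φ) = −2/φ² − 10 < 0, confirming a maximum.

φ̂_MAP = 0.200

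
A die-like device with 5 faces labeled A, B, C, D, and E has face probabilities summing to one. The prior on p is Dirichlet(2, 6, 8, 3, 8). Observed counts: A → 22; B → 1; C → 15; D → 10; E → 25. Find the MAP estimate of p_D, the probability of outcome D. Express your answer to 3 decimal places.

The posterior is Dirichlet(αᵢ + nᵢ) = Dirichlet(24, 7, 23, 13, 33).
For a Dirichlet(a₁,…,a_K) with all aᵢ > 1, the mode has j-th component (aⱼ − 1)/(Σaᵢ − K).
Here Σaᵢ = 100 and K = 5, so p_D = (13 − 1)/(100 − 5) = 12/95 ≈ 0.126.

MAP estimate of p_D = 0.126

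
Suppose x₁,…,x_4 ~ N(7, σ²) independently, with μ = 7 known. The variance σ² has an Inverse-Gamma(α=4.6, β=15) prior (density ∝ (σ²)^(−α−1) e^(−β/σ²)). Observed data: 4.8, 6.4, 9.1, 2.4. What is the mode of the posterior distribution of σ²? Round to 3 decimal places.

σ̂²_MAP = 3.998

Sum of squared deviations about the known mean: SS = (4.8−7)² + (6.4−7)² + (9.1−7)² + (2.4−7)² = 30.77.
The Normal likelihood contributes (σ²)^(−n/2) exp(−SS/(2σ²)), so the posterior is Inverse-Gamma(α + n/2, β + SS/2) = Inverse-Gamma(6.6, 30.385).
The mode of Inverse-Gamma(a, b) is b/(a+1) = 30.385/7.6 ≈ 3.998.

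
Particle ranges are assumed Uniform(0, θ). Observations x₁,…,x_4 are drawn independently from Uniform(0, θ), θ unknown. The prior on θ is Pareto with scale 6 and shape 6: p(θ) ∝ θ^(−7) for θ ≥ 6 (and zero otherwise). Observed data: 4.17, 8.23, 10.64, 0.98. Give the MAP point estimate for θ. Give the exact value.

θ̂_MAP = 10.64

The Uniform(0, θ) likelihood is θ^(−n) for θ ≥ max(xᵢ), zero otherwise. Here max(xᵢ) = 10.64.
Posterior ∝ θ^(−7) · θ^(−4) = θ^(−11) on θ ≥ max(6, 10.64) = 10.64.
This density is strictly decreasing in θ, so the posterior mode lies at the lower boundary of the support.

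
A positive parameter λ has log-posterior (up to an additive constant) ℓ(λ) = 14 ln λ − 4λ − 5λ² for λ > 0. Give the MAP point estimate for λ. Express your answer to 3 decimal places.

λ̂_MAP = 1.000

ℓ'(λ) = 14/λ − 4 − 10λ. Setting this to zero and multiplying by λ: 10λ² + 4λ − 14 = 0.
λ = (−4 + √(4² + 4·10·14)) / (2·10) = (−4 + √576) / 20 = (−4 + 24)/20 = 1.
ℓ''(λ) = −14/λ² − 10 < 0, confirming a maximum.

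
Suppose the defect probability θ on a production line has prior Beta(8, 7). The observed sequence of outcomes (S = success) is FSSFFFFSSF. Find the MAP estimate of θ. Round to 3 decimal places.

θ̂_MAP = 0.478

Prior: Beta(8, 7).
Data: 4 successes in 10 trials (from the sequence). The binomial likelihood contributes θ^4(1−θ)^6, so the posterior is Beta(8+4, 7+6) = Beta(12, 13).
For Beta(a, b) with a, b > 1 the mode is (a−1)/(a+b−2) = 11/23 ≈ 0.478.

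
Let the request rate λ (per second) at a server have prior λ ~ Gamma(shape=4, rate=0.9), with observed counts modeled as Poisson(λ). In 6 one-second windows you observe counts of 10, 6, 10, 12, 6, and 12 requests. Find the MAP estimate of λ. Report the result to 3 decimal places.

λ̂_MAP = 8.551

Σxᵢ = 10+6+10+12+6+12 = 56, with n = 6.
Posterior ∝ λ^3e^(−0.9λ) · λ^56e^(−6λ) = λ^59e^(−6.9λ), i.e. Gamma(shape=60, rate=6.9).
The mode of a Gamma(a, b) with a ≥ 1 (shape–rate) is (a−1)/b = 59/6.9 ≈ 8.551.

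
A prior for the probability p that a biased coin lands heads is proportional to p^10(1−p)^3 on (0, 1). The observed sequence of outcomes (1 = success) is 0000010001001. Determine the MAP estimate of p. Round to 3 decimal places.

p̂_MAP = 0.500

The prior density ∝ p^10(1−p)^3 is the kernel of Beta(11, 4).
Data: 3 successes in 13 trials (from the sequence). The binomial likelihood contributes p^3(1−p)^10, so the posterior is Beta(11+3, 4+10) = Beta(14, 14).
For Beta(a, b) with a, b > 1 the mode is (a−1)/(a+b−2) = 13/26 ≈ 0.500.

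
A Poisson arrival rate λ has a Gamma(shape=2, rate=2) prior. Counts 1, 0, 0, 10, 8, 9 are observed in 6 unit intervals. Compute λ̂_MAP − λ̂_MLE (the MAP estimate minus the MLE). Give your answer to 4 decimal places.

Σxᵢ = 28. Posterior is Gamma(30, 8); MAP = (30−1)/8 = 29/8 ≈ 3.62500.
MLE = x̄ = 28/6 ≈ 4.66667.
Difference = 29/8 − 28/6 = -25/24 ≈ -1.0417.

MAP − MLE = -1.0417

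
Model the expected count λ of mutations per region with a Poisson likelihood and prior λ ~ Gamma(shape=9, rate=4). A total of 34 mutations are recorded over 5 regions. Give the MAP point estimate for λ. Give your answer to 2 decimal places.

Σxᵢ = 34, n = 5.
Posterior ∝ λ^8e^(−4λ) · λ^34e^(−5λ) = λ^42e^(−9λ), i.e. Gamma(shape=43, rate=9).
The mode of a Gamma(a, b) with a ≥ 1 (shape–rate) is (a−1)/b = 42/9 ≈ 4.67.

λ̂_MAP = 4.67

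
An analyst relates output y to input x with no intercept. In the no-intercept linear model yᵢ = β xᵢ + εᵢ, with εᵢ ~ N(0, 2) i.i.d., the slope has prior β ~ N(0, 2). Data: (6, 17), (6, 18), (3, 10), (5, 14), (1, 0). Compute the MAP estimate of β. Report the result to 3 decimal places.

β̂_MAP = 2.870

log p(β | y) = −Σ(yᵢ − βxᵢ)²/(2·2) − β²/(2·2) + const.
Setting the derivative to zero: Σxᵢ(yᵢ − βxᵢ)/2 − β/2 = 0, so β = Σxᵢyᵢ / (Σxᵢ² + σ²/τ²).
Σxᵢyᵢ = 6·17 + 6·18 + 3·10 + 5·14 + 1·0 = 310; Σxᵢ² = 107; σ²/τ² = 1.
β̂_MAP = 310 / (107 + 1) = 310/108 ≈ 2.870.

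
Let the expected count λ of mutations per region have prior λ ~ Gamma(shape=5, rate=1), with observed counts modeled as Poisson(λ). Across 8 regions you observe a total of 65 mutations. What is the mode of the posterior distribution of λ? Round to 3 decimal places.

λ̂_MAP = 7.667

Σxᵢ = 65, n = 8.
Posterior ∝ λ^4e^(−1λ) · λ^65e^(−8λ) = λ^69e^(−9λ), i.e. Gamma(shape=70, rate=9).
The mode of a Gamma(a, b) with a ≥ 1 (shape–rate) is (a−1)/b = 69/9 ≈ 7.667.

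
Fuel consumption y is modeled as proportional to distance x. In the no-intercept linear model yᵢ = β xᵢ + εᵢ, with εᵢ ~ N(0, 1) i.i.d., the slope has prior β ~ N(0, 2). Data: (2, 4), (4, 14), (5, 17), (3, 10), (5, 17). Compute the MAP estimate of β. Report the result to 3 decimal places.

β̂_MAP = 3.321

log p(β | y) = −Σ(yᵢ − βxᵢ)²/(2·1) − β²/(2·2) + const.
Setting the derivative to zero: Σxᵢ(yᵢ − βxᵢ)/1 − β/2 = 0, so β = Σxᵢyᵢ / (Σxᵢ² + σ²/τ²).
Σxᵢyᵢ = 2·4 + 4·14 + 5·17 + 3·10 + 5·17 = 264; Σxᵢ² = 79; σ²/τ² = 0.5.
β̂_MAP = 264 / (79 + 0.5) = 264/79.5 ≈ 3.321.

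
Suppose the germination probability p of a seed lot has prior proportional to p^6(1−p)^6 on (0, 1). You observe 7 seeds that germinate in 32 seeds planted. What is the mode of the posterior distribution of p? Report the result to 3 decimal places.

The prior density ∝ p^6(1−p)^6 is the kernel of Beta(7, 7).
Data: 7 successes in 32 trials. The binomial likelihood contributes p^7(1−p)^25, so the posterior is Beta(7+7, 7+25) = Beta(14, 32).
For Beta(a, b) with a, b > 1 the mode is (a−1)/(a+b−2) = 13/44 ≈ 0.295.

p̂_MAP = 0.295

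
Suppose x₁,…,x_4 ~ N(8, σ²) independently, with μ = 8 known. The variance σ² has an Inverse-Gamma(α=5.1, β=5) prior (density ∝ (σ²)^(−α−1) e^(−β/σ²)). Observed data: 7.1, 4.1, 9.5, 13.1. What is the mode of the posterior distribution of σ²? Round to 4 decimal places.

σ̂²_MAP = 3.3506

Sum of squared deviations about the known mean: SS = (7.1−8)² + (4.1−8)² + (9.5−8)² + (13.1−8)² = 44.28.
The Normal likelihood contributes (σ²)^(−n/2) exp(−SS/(2σ²)), so the posterior is Inverse-Gamma(α + n/2, β + SS/2) = Inverse-Gamma(7.1, 27.14).
The mode of Inverse-Gamma(a, b) is b/(a+1) = 27.14/8.1 ≈ 3.3506.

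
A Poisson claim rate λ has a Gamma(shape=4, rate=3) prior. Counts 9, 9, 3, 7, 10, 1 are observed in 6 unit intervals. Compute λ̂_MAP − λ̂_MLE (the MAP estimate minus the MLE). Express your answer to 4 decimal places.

MAP − MLE = -1.8333

Σxᵢ = 39. Posterior is Gamma(43, 9); MAP = (43−1)/9 = 42/9 ≈ 4.66667.
MLE = x̄ = 39/6 ≈ 6.50000.
Difference = 42/9 − 39/6 = -11/6 ≈ -1.8333.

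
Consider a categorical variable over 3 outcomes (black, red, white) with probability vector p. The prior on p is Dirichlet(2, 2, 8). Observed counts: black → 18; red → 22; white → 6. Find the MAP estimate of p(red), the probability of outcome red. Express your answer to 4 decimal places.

MAP estimate of p(red) = 0.4182

The posterior is Dirichlet(αᵢ + nᵢ) = Dirichlet(20, 24, 14).
For a Dirichlet(a₁,…,a_K) with all aᵢ > 1, the mode has j-th component (aⱼ − 1)/(Σaᵢ − K).
Here Σaᵢ = 58 and K = 3, so p(red) = (24 − 1)/(58 − 3) = 23/55 ≈ 0.4182.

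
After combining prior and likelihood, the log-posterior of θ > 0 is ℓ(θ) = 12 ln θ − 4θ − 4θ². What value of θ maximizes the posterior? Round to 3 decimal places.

ℓ'(θ) = 12/θ − 4 − 8θ. Setting this to zero and multiplying by θ: 8θ² + 4θ − 12 = 0.
θ = (−4 + √(4² + 4·8·12)) / (2·8) = (−4 + √400) / 16 = (−4 + 20)/16 = 1.
ℓ''(θ) = −12/θ² − 8 < 0, confirming a maximum.

θ̂_MAP = 1.000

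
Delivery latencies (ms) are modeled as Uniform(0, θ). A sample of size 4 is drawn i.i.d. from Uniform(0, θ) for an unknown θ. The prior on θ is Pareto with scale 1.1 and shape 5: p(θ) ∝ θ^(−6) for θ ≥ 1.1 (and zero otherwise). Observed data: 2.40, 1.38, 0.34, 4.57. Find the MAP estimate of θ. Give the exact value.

The Uniform(0, θ) likelihood is θ^(−n) for θ ≥ max(xᵢ), zero otherwise. Here max(xᵢ) = 4.57.
Posterior ∝ θ^(−6) · θ^(−4) = θ^(−10) on θ ≥ max(1.1, 4.57) = 4.57.
This density is strictly decreasing in θ, so the posterior mode lies at the lower boundary of the support.

θ̂_MAP = 4.57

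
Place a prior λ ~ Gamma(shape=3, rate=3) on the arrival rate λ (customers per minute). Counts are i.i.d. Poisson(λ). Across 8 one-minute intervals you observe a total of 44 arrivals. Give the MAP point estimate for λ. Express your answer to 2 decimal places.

Σxᵢ = 44, n = 8.
Posterior ∝ λ^2e^(−3λ) · λ^44e^(−8λ) = λ^46e^(−11λ), i.e. Gamma(shape=47, rate=11).
The mode of a Gamma(a, b) with a ≥ 1 (shape–rate) is (a−1)/b = 46/11 ≈ 4.18.

λ̂_MAP = 4.18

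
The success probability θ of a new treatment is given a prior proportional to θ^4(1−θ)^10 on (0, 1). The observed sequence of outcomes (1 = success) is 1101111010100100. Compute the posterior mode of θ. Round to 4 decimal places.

The prior density ∝ θ^4(1−θ)^10 is the kernel of Beta(5, 11).
Data: 9 successes in 16 trials (from the sequence). The binomial likelihood contributes θ^9(1−θ)^7, so the posterior is Beta(5+9, 11+7) = Beta(14, 18).
For Beta(a, b) with a, b > 1 the mode is (a−1)/(a+b−2) = 13/30 ≈ 0.4333.

θ̂_MAP = 0.4333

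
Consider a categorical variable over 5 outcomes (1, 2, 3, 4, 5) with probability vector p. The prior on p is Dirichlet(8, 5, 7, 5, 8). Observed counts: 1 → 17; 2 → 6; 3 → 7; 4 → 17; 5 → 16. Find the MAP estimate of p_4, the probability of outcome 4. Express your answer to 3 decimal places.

The posterior is Dirichlet(αᵢ + nᵢ) = Dirichlet(25, 11, 14, 22, 24).
For a Dirichlet(a₁,…,a_K) with all aᵢ > 1, the mode has j-th component (aⱼ − 1)/(Σaᵢ − K).
Here Σaᵢ = 96 and K = 5, so p_4 = (22 − 1)/(96 − 5) = 21/91 ≈ 0.231.

MAP estimate: 0.231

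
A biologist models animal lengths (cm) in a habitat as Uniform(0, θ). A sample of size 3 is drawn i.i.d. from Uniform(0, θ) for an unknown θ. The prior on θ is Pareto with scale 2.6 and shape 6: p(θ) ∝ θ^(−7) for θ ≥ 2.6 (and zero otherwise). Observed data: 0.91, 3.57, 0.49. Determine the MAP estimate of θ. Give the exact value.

θ̂_MAP = 3.57

The Uniform(0, θ) likelihood is θ^(−n) for θ ≥ max(xᵢ), zero otherwise. Here max(xᵢ) = 3.57.
Posterior ∝ θ^(−7) · θ^(−3) = θ^(−10) on θ ≥ max(2.6, 3.57) = 3.57.
This density is strictly decreasing in θ, so the posterior mode lies at the lower boundary of the support.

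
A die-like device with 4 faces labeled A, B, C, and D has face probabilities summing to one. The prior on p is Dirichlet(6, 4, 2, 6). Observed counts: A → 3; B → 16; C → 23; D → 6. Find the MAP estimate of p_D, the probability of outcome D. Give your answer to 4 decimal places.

MAP estimate of p_D = 0.1774

The posterior is Dirichlet(αᵢ + nᵢ) = Dirichlet(9, 20, 25, 12).
For a Dirichlet(a₁,…,a_K) with all aᵢ > 1, the mode has j-th component (aⱼ − 1)/(Σaᵢ − K).
Here Σaᵢ = 66 and K = 4, so p_D = (12 − 1)/(66 − 4) = 11/62 ≈ 0.1774.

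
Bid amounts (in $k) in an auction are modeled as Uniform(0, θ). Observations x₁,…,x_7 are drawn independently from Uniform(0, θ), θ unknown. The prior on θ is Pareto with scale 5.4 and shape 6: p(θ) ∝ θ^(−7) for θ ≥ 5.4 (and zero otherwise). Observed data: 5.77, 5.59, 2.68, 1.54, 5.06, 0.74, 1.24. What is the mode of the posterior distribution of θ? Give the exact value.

The Uniform(0, θ) likelihood is θ^(−n) for θ ≥ max(xᵢ), zero otherwise. Here max(xᵢ) = 5.77.
Posterior ∝ θ^(−7) · θ^(−7) = θ^(−14) on θ ≥ max(5.4, 5.77) = 5.77.
This density is strictly decreasing in θ, so the posterior mode lies at the lower boundary of the support.

θ̂_MAP = 5.77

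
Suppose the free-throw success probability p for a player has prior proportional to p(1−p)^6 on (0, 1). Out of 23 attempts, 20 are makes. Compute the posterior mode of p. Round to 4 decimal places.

p̂_MAP = 0.7000

The prior density ∝ p(1−p)^6 is the kernel of Beta(2, 7).
Data: 20 successes in 23 trials. The binomial likelihood contributes p^20(1−p)^3, so the posterior is Beta(2+20, 7+3) = Beta(22, 10).
For Beta(a, b) with a, b > 1 the mode is (a−1)/(a+b−2) = 21/30 ≈ 0.7000.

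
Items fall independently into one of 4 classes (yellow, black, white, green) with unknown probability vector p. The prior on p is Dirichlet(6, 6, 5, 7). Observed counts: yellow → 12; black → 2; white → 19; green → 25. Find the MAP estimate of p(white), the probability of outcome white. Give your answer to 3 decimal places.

MAP estimate of p(white) = 0.295

The posterior is Dirichlet(αᵢ + nᵢ) = Dirichlet(18, 8, 24, 32).
For a Dirichlet(a₁,…,a_K) with all aᵢ > 1, the mode has j-th component (aⱼ − 1)/(Σaᵢ − K).
Here Σaᵢ = 82 and K = 4, so p(white) = (24 − 1)/(82 − 4) = 23/78 ≈ 0.295.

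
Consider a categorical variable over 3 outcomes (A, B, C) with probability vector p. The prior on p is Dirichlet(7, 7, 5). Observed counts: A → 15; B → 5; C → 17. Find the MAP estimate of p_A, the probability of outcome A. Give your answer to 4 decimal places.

MAP estimate of p_A = 0.3962

The posterior is Dirichlet(αᵢ + nᵢ) = Dirichlet(22, 12, 22).
For a Dirichlet(a₁,…,a_K) with all aᵢ > 1, the mode has j-th component (aⱼ − 1)/(Σaᵢ − K).
Here Σaᵢ = 56 and K = 3, so p_A = (22 − 1)/(56 − 3) = 21/53 ≈ 0.3962.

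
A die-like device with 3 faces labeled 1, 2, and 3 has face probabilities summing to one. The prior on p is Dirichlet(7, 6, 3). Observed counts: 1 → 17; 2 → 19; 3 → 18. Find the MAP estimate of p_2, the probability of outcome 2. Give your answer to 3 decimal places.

MAP estimate: 0.358

The posterior is Dirichlet(αᵢ + nᵢ) = Dirichlet(24, 25, 21).
For a Dirichlet(a₁,…,a_K) with all aᵢ > 1, the mode has j-th component (aⱼ − 1)/(Σaᵢ − K).
Here Σaᵢ = 70 and K = 3, so p_2 = (25 − 1)/(70 − 3) = 24/67 ≈ 0.358.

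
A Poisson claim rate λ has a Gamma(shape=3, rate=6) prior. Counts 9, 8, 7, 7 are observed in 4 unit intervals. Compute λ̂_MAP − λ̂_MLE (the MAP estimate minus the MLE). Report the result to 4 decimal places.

MAP − MLE = -4.4500

Σxᵢ = 31. Posterior is Gamma(34, 10); MAP = (34−1)/10 = 33/10 ≈ 3.30000.
MLE = x̄ = 31/4 ≈ 7.75000.
Difference = 33/10 − 31/4 = -89/20 ≈ -4.4500.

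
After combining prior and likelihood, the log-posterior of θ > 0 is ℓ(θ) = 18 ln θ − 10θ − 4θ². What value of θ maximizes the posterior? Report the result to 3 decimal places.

θ̂_MAP = 1.000

ℓ'(θ) = 18/θ − 10 − 8θ. Setting this to zero and multiplying by θ: 8θ² + 10θ − 18 = 0.
θ = (−10 + √(10² + 4·8·18)) / (2·8) = (−10 + √676) / 16 = (−10 + 26)/16 = 1.
ℓ''(θ) = −18/θ² − 8 < 0, confirming a maximum.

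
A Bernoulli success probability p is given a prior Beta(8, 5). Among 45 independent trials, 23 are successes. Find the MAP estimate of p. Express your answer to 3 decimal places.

Prior: Beta(8, 5).
Data: 23 successes in 45 trials. The binomial likelihood contributes p^23(1−p)^22, so the posterior is Beta(8+23, 5+22) = Beta(31, 27).
For Beta(a, b) with a, b > 1 the mode is (a−1)/(a+b−2) = 30/56 ≈ 0.536.

p̂_MAP = 0.536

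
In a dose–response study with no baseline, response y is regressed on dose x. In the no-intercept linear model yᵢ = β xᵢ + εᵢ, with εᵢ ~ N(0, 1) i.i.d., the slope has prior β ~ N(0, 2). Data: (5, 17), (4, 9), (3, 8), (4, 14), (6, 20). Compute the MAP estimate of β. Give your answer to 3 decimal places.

β̂_MAP = 3.132

log p(β | y) = −Σ(yᵢ − βxᵢ)²/(2·1) − β²/(2·2) + const.
Setting the derivative to zero: Σxᵢ(yᵢ − βxᵢ)/1 − β/2 = 0, so β = Σxᵢyᵢ / (Σxᵢ² + σ²/τ²).
Σxᵢyᵢ = 5·17 + 4·9 + 3·8 + 4·14 + 6·20 = 321; Σxᵢ² = 102; σ²/τ² = 0.5.
β̂_MAP = 321 / (102 + 0.5) = 321/102.5 ≈ 3.132.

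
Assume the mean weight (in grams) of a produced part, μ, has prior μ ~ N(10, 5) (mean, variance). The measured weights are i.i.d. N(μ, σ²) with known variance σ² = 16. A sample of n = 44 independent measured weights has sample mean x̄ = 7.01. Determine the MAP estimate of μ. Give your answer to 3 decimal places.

n = 44, x̄ = 7.01.
For a Normal prior and Normal likelihood with known variance, the posterior is Normal; its mode equals its mean, the precision-weighted average.
Prior precision 1/σ₀² = 1/5 = 0.2; data precision n/σ² = 44/16 = 2.75.
μ̂ = (0.2·10 + 2.75·7.01) / (0.2 + 2.75) = 21.2775/2.95 = 8511/1180 ≈ 7.213.

μ̂_MAP = 7.213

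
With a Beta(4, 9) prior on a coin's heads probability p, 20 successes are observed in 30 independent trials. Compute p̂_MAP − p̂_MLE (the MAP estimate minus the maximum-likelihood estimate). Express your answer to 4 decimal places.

Posterior is Beta(24, 19); MAP = (24−1)/(43−2) = 23/41 ≈ 0.56098.
MLE ignores the prior: p̂_MLE = k/n = 20/30 ≈ 0.66667.
Difference = 23/41 − 20/30 = -13/123 ≈ -0.1057.

MAP − MLE = -0.1057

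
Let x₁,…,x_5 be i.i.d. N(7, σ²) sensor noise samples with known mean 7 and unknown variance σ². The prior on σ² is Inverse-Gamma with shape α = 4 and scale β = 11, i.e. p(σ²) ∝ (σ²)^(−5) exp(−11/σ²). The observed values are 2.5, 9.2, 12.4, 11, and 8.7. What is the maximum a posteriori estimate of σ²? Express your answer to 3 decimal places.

Sum of squared deviations about the known mean: SS = (2.5−7)² + (9.2−7)² + (12.4−7)² + (11−7)² + (8.7−7)² = 73.14.
The Normal likelihood contributes (σ²)^(−n/2) exp(−SS/(2σ²)), so the posterior is Inverse-Gamma(α + n/2, β + SS/2) = Inverse-Gamma(6.5, 47.57).
The mode of Inverse-Gamma(a, b) is b/(a+1) = 47.57/7.5 ≈ 6.343.

σ̂²_MAP = 6.343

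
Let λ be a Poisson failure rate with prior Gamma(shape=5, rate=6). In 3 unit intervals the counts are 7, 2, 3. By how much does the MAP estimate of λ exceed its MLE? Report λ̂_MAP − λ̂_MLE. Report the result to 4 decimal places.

MAP − MLE = -2.2222

Σxᵢ = 12. Posterior is Gamma(17, 9); MAP = (17−1)/9 = 16/9 ≈ 1.77778.
MLE = x̄ = 12/3 ≈ 4.00000.
Difference = 16/9 − 12/3 = -20/9 ≈ -2.2222.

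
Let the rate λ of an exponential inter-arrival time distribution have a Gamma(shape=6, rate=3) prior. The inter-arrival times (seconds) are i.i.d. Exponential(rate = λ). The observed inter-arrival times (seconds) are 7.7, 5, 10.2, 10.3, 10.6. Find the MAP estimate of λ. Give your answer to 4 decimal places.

λ̂_MAP = 0.2137

The Exponential(rate=λ) likelihood is ∝ λ^n e^(−λΣtᵢ). Here n = 5 and Σtᵢ = 7.7 + 5 + 10.2 + 10.3 + 10.6 = 43.8.
Posterior ∝ λ^5e^(−3λ) · λ^5e^(−43.8λ) = λ^10e^(−46.8λ), i.e. Gamma(11, 46.8).
Mode = (a−1)/b = 10/46.8 ≈ 0.2137.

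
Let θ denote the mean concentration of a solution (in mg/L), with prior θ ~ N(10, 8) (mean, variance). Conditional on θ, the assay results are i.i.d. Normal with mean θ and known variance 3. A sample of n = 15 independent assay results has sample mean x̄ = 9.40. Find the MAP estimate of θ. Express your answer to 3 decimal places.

θ̂_MAP = 9.415

n = 15, x̄ = 9.40.
For a Normal prior and Normal likelihood with known variance, the posterior is Normal; its mode equals its mean, the precision-weighted average.
Prior precision 1/σ₀² = 1/8 = 0.125; data precision n/σ² = 15/3 = 5.
θ̂ = (0.125·10 + 5·9.4) / (0.125 + 5) = 48.25/5.125 = 386/41 ≈ 9.415.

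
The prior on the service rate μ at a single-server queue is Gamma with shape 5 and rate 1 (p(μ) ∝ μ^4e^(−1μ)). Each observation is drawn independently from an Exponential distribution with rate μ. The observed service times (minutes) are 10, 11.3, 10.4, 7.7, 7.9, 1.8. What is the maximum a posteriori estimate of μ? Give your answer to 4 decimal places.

μ̂_MAP = 0.1996

The Exponential(rate=μ) likelihood is ∝ μ^n e^(−μΣtᵢ). Here n = 6 and Σtᵢ = 10 + 11.3 + 10.4 + 7.7 + 7.9 + 1.8 = 49.1.
Posterior ∝ μ^4e^(−1μ) · μ^6e^(−49.1μ) = μ^10e^(−50.1μ), i.e. Gamma(11, 50.1).
Mode = (a−1)/b = 10/50.1 ≈ 0.1996.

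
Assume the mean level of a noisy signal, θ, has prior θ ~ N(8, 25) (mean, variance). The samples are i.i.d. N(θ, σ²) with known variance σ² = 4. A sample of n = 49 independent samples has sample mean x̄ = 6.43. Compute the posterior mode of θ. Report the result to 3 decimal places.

n = 49, x̄ = 6.43.
For a Normal prior and Normal likelihood with known variance, the posterior is Normal; its mode equals its mean, the precision-weighted average.
Prior precision 1/σ₀² = 1/25 = 0.04; data precision n/σ² = 49/4 = 12.25.
θ̂ = (0.04·8 + 12.25·6.43) / (0.04 + 12.25) = 79.0875/12.29 = 31635/4916 ≈ 6.435.

θ̂_MAP = 6.435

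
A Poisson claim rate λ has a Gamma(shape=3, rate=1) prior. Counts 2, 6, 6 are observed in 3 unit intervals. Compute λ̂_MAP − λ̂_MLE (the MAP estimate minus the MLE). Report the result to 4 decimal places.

Σxᵢ = 14. Posterior is Gamma(17, 4); MAP = (17−1)/4 = 16/4 ≈ 4.00000.
MLE = x̄ = 14/3 ≈ 4.66667.
Difference = 16/4 − 14/3 = -2/3 ≈ -0.6667.

MAP − MLE = -0.6667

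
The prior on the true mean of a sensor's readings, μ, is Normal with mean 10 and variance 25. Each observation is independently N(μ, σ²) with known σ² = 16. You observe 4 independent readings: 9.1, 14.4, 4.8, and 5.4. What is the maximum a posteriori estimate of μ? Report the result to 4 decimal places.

n = 4; x̄ = (9.1 + 14.4 + 4.8 + 5.4)/4 = 33.7/4 = 8.425.
For a Normal prior and Normal likelihood with known variance, the posterior is Normal; its mode equals its mean, the precision-weighted average.
Prior precision 1/σ₀² = 1/25 = 0.04; data precision n/σ² = 4/16 = 0.25.
μ̂ = (0.04·10 + 0.25·8.425) / (0.04 + 0.25) = 2.50625/0.29 = 2005/232 ≈ 8.6422.

μ̂_MAP = 8.6422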